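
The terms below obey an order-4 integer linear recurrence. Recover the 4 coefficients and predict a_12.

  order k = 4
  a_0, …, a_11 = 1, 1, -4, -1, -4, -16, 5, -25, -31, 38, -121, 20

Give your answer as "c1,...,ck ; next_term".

  a_4 = 0·-1 + 1·-4 + 3·1 + -3·1 = -4
  a_5 = 0·-4 + 1·-1 + 3·-4 + -3·1 = -16
  a_6 = 0·-16 + 1·-4 + 3·-1 + -3·-4 = 5
  a_7 = 0·5 + 1·-16 + 3·-4 + -3·-1 = -25
  a_8 = 0·-25 + 1·5 + 3·-16 + -3·-4 = -31
  a_9 = 0·-31 + 1·-25 + 3·5 + -3·-16 = 38
  a_10 = 0·38 + 1·-31 + 3·-25 + -3·5 = -121
  a_11 = 0·-121 + 1·38 + 3·-31 + -3·-25 = 20
  a_12 = 0·20 + 1·-121 + 3·38 + -3·-31 = 86

0,1,3,-3 ; 86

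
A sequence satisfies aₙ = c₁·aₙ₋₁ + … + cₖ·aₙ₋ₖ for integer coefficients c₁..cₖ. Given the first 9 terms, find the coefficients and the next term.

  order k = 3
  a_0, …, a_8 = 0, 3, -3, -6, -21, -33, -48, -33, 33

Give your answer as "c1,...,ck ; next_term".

  a_3 = 2·-3 + 0·3 + -3·0 = -6
  a_4 = 2·-6 + 0·-3 + -3·3 = -21
  a_5 = 2·-21 + 0·-6 + -3·-3 = -33
  a_6 = 2·-33 + 0·-21 + -3·-6 = -48
  a_7 = 2·-48 + 0·-33 + -3·-21 = -33
  a_8 = 2·-33 + 0·-48 + -3·-33 = 33
  a_9 = 2·33 + 0·-33 + -3·-48 = 210

2,0,-3 ; 210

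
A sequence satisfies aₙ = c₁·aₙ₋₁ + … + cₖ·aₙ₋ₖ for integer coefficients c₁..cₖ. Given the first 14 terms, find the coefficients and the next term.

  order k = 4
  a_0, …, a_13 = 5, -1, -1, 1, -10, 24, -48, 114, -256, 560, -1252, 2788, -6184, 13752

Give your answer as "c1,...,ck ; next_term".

  a_4 = -2·1 + 0·-1 + -2·-1 + -2·5 = -10
  a_5 = -2·-10 + 0·1 + -2·-1 + -2·-1 = 24
  a_6 = -2·24 + 0·-10 + -2·1 + -2·-1 = -48
  a_7 = -2·-48 + 0·24 + -2·-10 + -2·1 = 114
  a_8 = -2·114 + 0·-48 + -2·24 + -2·-10 = -256
  a_9 = -2·-256 + 0·114 + -2·-48 + -2·24 = 560
  a_10 = -2·560 + 0·-256 + -2·114 + -2·-48 = -1252
  a_11 = -2·-1252 + 0·560 + -2·-256 + -2·114 = 2788
  a_12 = -2·2788 + 0·-1252 + -2·560 + -2·-256 = -6184
  a_13 = -2·-6184 + 0·2788 + -2·-1252 + -2·560 = 13752
  a_14 = -2·13752 + 0·-6184 + -2·2788 + -2·-1252 = -30576

-2,0,-2,-2 ; -30576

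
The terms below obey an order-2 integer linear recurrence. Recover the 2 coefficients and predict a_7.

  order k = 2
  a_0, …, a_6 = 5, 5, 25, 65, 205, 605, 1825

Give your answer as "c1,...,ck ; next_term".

  a_2 = 2·5 + 3·5 = 25
  a_3 = 2·25 + 3·5 = 65
  a_4 = 2·65 + 3·25 = 205
  a_5 = 2·205 + 3·65 = 605
  a_6 = 2·605 + 3·205 = 1825
  a_7 = 2·1825 + 3·605 = 5465

2,3 ; 5465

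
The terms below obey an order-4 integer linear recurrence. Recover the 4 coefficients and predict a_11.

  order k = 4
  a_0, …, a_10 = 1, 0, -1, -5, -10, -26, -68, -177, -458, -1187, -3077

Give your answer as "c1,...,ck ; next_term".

  a_4 = 2·-5 + 1·-1 + 1·0 + 1·1 = -10
  a_5 = 2·-10 + 1·-5 + 1·-1 + 1·0 = -26
  a_6 = 2·-26 + 1·-10 + 1·-5 + 1·-1 = -68
  a_7 = 2·-68 + 1·-26 + 1·-10 + 1·-5 = -177
  a_8 = 2·-177 + 1·-68 + 1·-26 + 1·-10 = -458
  a_9 = 2·-458 + 1·-177 + 1·-68 + 1·-26 = -1187
  a_10 = 2·-1187 + 1·-458 + 1·-177 + 1·-68 = -3077
  a_11 = 2·-3077 + 1·-1187 + 1·-458 + 1·-177 = -7976

2,1,1,1 ; -7976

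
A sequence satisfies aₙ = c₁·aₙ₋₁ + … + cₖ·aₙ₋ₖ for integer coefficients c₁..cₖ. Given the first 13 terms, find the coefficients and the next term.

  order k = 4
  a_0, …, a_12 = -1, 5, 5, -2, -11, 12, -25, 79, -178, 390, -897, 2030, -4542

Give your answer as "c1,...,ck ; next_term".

-3,-2,-2,-3 ; 10190

  a_4 = -3·-2 + -2·5 + -2·5 + -3·-1 = -11
  a_5 = -3·-11 + -2·-2 + -2·5 + -3·5 = 12
  a_6 = -3·12 + -2·-11 + -2·-2 + -3·5 = -25
  a_7 = -3·-25 + -2·12 + -2·-11 + -3·-2 = 79
  a_8 = -3·79 + -2·-25 + -2·12 + -3·-11 = -178
  a_9 = -3·-178 + -2·79 + -2·-25 + -3·12 = 390
  a_10 = -3·390 + -2·-178 + -2·79 + -3·-25 = -897
  a_11 = -3·-897 + -2·390 + -2·-178 + -3·79 = 2030
  a_12 = -3·2030 + -2·-897 + -2·390 + -3·-178 = -4542
  a_13 = -3·-4542 + -2·2030 + -2·-897 + -3·390 = 10190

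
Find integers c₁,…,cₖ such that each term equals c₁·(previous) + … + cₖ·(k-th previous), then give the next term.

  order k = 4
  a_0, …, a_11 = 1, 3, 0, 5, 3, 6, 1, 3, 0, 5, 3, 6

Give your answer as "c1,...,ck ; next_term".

1,0,-1,1 ; 1

  a_4 = 1·5 + 0·0 + -1·3 + 1·1 = 3
  a_5 = 1·3 + 0·5 + -1·0 + 1·3 = 6
  a_6 = 1·6 + 0·3 + -1·5 + 1·0 = 1
  a_7 = 1·1 + 0·6 + -1·3 + 1·5 = 3
  a_8 = 1·3 + 0·1 + -1·6 + 1·3 = 0
  a_9 = 1·0 + 0·3 + -1·1 + 1·6 = 5
  a_10 = 1·5 + 0·0 + -1·3 + 1·1 = 3
  a_11 = 1·3 + 0·5 + -1·0 + 1·3 = 6
  a_12 = 1·6 + 0·3 + -1·5 + 1·0 = 1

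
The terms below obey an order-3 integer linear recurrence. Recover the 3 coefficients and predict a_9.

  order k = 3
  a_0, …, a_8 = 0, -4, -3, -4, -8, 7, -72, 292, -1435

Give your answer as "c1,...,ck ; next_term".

-4,4,3 ; 6692

  a_3 = -4·-3 + 4·-4 + 3·0 = -4
  a_4 = -4·-4 + 4·-3 + 3·-4 = -8
  a_5 = -4·-8 + 4·-4 + 3·-3 = 7
  a_6 = -4·7 + 4·-8 + 3·-4 = -72
  a_7 = -4·-72 + 4·7 + 3·-8 = 292
  a_8 = -4·292 + 4·-72 + 3·7 = -1435
  a_9 = -4·-1435 + 4·292 + 3·-72 = 6692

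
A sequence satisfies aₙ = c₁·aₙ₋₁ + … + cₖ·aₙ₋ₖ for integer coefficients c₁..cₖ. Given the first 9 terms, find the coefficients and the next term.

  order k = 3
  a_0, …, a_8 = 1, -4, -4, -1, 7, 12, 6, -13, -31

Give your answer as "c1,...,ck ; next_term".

1,-1,-1 ; -24

  a_3 = 1·-4 + -1·-4 + -1·1 = -1
  a_4 = 1·-1 + -1·-4 + -1·-4 = 7
  a_5 = 1·7 + -1·-1 + -1·-4 = 12
  a_6 = 1·12 + -1·7 + -1·-1 = 6
  a_7 = 1·6 + -1·12 + -1·7 = -13
  a_8 = 1·-13 + -1·6 + -1·12 = -31
  a_9 = 1·-31 + -1·-13 + -1·6 = -24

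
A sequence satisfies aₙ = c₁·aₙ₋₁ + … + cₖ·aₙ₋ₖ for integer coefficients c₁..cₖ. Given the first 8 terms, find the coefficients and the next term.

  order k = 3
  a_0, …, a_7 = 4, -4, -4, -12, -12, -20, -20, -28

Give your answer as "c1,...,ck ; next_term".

1,1,-1 ; -28

  a_3 = 1·-4 + 1·-4 + -1·4 = -12
  a_4 = 1·-12 + 1·-4 + -1·-4 = -12
  a_5 = 1·-12 + 1·-12 + -1·-4 = -20
  a_6 = 1·-20 + 1·-12 + -1·-12 = -20
  a_7 = 1·-20 + 1·-20 + -1·-12 = -28
  a_8 = 1·-28 + 1·-20 + -1·-20 = -28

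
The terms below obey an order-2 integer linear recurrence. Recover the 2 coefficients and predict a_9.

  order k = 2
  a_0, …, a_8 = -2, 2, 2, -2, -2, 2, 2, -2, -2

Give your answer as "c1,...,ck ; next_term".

  a_2 = 0·2 + -1·-2 = 2
  a_3 = 0·2 + -1·2 = -2
  a_4 = 0·-2 + -1·2 = -2
  a_5 = 0·-2 + -1·-2 = 2
  a_6 = 0·2 + -1·-2 = 2
  a_7 = 0·2 + -1·2 = -2
  a_8 = 0·-2 + -1·2 = -2
  a_9 = 0·-2 + -1·-2 = 2

0,-1 ; 2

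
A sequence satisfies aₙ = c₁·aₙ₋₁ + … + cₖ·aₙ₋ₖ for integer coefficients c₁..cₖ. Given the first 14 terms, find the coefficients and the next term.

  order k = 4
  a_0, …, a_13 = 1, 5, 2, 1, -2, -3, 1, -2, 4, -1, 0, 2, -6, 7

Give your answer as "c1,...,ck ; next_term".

-1,0,0,-1 ; -7

  a_4 = -1·1 + 0·2 + 0·5 + -1·1 = -2
  a_5 = -1·-2 + 0·1 + 0·2 + -1·5 = -3
  a_6 = -1·-3 + 0·-2 + 0·1 + -1·2 = 1
  a_7 = -1·1 + 0·-3 + 0·-2 + -1·1 = -2
  a_8 = -1·-2 + 0·1 + 0·-3 + -1·-2 = 4
  a_9 = -1·4 + 0·-2 + 0·1 + -1·-3 = -1
  a_10 = -1·-1 + 0·4 + 0·-2 + -1·1 = 0
  a_11 = -1·0 + 0·-1 + 0·4 + -1·-2 = 2
  a_12 = -1·2 + 0·0 + 0·-1 + -1·4 = -6
  a_13 = -1·-6 + 0·2 + 0·0 + -1·-1 = 7
  a_14 = -1·7 + 0·-6 + 0·2 + -1·0 = -7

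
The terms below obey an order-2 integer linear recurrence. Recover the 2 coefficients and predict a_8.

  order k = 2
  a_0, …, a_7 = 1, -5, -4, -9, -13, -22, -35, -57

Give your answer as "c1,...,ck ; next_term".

  a_2 = 1·-5 + 1·1 = -4
  a_3 = 1·-4 + 1·-5 = -9
  a_4 = 1·-9 + 1·-4 = -13
  a_5 = 1·-13 + 1·-9 = -22
  a_6 = 1·-22 + 1·-13 = -35
  a_7 = 1·-35 + 1·-22 = -57
  a_8 = 1·-57 + 1·-35 = -92

1,1 ; -92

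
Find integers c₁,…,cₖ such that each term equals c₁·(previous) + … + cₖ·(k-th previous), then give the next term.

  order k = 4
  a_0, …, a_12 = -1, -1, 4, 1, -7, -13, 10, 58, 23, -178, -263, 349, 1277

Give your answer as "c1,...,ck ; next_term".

  a_4 = 0·1 + -3·4 + -3·-1 + -2·-1 = -7
  a_5 = 0·-7 + -3·1 + -3·4 + -2·-1 = -13
  a_6 = 0·-13 + -3·-7 + -3·1 + -2·4 = 10
  a_7 = 0·10 + -3·-13 + -3·-7 + -2·1 = 58
  a_8 = 0·58 + -3·10 + -3·-13 + -2·-7 = 23
  a_9 = 0·23 + -3·58 + -3·10 + -2·-13 = -178
  a_10 = 0·-178 + -3·23 + -3·58 + -2·10 = -263
  a_11 = 0·-263 + -3·-178 + -3·23 + -2·58 = 349
  a_12 = 0·349 + -3·-263 + -3·-178 + -2·23 = 1277
  a_13 = 0·1277 + -3·349 + -3·-263 + -2·-178 = 98

0,-3,-3,-2 ; 98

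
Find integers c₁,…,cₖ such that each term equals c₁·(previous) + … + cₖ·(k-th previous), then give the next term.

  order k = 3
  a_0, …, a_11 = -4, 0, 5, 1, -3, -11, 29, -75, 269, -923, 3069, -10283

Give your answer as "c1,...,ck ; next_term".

-3,0,-4 ; 34541

  a_3 = -3·5 + 0·0 + -4·-4 = 1
  a_4 = -3·1 + 0·5 + -4·0 = -3
  a_5 = -3·-3 + 0·1 + -4·5 = -11
  a_6 = -3·-11 + 0·-3 + -4·1 = 29
  a_7 = -3·29 + 0·-11 + -4·-3 = -75
  a_8 = -3·-75 + 0·29 + -4·-11 = 269
  a_9 = -3·269 + 0·-75 + -4·29 = -923
  a_10 = -3·-923 + 0·269 + -4·-75 = 3069
  a_11 = -3·3069 + 0·-923 + -4·269 = -10283
  a_12 = -3·-10283 + 0·3069 + -4·-923 = 34541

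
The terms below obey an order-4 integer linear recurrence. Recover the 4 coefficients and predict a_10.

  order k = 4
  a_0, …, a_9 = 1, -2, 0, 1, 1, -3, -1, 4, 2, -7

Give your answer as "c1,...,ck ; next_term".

0,-1,0,1 ; -3

  a_4 = 0·1 + -1·0 + 0·-2 + 1·1 = 1
  a_5 = 0·1 + -1·1 + 0·0 + 1·-2 = -3
  a_6 = 0·-3 + -1·1 + 0·1 + 1·0 = -1
  a_7 = 0·-1 + -1·-3 + 0·1 + 1·1 = 4
  a_8 = 0·4 + -1·-1 + 0·-3 + 1·1 = 2
  a_9 = 0·2 + -1·4 + 0·-1 + 1·-3 = -7
  a_10 = 0·-7 + -1·2 + 0·4 + 1·-1 = -3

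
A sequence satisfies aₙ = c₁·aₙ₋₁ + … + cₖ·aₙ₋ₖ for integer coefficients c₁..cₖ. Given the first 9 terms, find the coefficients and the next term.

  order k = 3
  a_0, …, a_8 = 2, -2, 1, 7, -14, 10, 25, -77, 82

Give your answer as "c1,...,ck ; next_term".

  a_3 = -1·1 + -1·-2 + 3·2 = 7
  a_4 = -1·7 + -1·1 + 3·-2 = -14
  a_5 = -1·-14 + -1·7 + 3·1 = 10
  a_6 = -1·10 + -1·-14 + 3·7 = 25
  a_7 = -1·25 + -1·10 + 3·-14 = -77
  a_8 = -1·-77 + -1·25 + 3·10 = 82
  a_9 = -1·82 + -1·-77 + 3·25 = 70

-1,-1,3 ; 70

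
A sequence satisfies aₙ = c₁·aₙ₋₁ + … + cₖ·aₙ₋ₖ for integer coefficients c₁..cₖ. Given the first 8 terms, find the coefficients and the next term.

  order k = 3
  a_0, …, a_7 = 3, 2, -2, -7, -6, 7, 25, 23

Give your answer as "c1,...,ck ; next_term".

2,-3,1 ; -22

  a_3 = 2·-2 + -3·2 + 1·3 = -7
  a_4 = 2·-7 + -3·-2 + 1·2 = -6
  a_5 = 2·-6 + -3·-7 + 1·-2 = 7
  a_6 = 2·7 + -3·-6 + 1·-7 = 25
  a_7 = 2·25 + -3·7 + 1·-6 = 23
  a_8 = 2·23 + -3·25 + 1·7 = -22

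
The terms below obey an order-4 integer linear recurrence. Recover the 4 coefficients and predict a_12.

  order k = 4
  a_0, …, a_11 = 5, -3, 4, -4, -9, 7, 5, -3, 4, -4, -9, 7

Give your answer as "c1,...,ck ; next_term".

  a_4 = 0·-4 + -1·4 + 0·-3 + -1·5 = -9
  a_5 = 0·-9 + -1·-4 + 0·4 + -1·-3 = 7
  a_6 = 0·7 + -1·-9 + 0·-4 + -1·4 = 5
  a_7 = 0·5 + -1·7 + 0·-9 + -1·-4 = -3
  a_8 = 0·-3 + -1·5 + 0·7 + -1·-9 = 4
  a_9 = 0·4 + -1·-3 + 0·5 + -1·7 = -4
  a_10 = 0·-4 + -1·4 + 0·-3 + -1·5 = -9
  a_11 = 0·-9 + -1·-4 + 0·4 + -1·-3 = 7
  a_12 = 0·7 + -1·-9 + 0·-4 + -1·4 = 5

0,-1,0,-1 ; 5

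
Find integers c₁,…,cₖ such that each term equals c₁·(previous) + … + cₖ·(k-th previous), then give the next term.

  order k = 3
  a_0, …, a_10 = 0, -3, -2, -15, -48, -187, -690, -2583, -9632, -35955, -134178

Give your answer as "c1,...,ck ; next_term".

3,3,-1 ; -500767

  a_3 = 3·-2 + 3·-3 + -1·0 = -15
  a_4 = 3·-15 + 3·-2 + -1·-3 = -48
  a_5 = 3·-48 + 3·-15 + -1·-2 = -187
  a_6 = 3·-187 + 3·-48 + -1·-15 = -690
  a_7 = 3·-690 + 3·-187 + -1·-48 = -2583
  a_8 = 3·-2583 + 3·-690 + -1·-187 = -9632
  a_9 = 3·-9632 + 3·-2583 + -1·-690 = -35955
  a_10 = 3·-35955 + 3·-9632 + -1·-2583 = -134178
  a_11 = 3·-134178 + 3·-35955 + -1·-9632 = -500767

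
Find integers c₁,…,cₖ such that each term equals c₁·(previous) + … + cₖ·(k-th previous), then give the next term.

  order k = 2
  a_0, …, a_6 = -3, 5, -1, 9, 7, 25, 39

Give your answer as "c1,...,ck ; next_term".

  a_2 = 1·5 + 2·-3 = -1
  a_3 = 1·-1 + 2·5 = 9
  a_4 = 1·9 + 2·-1 = 7
  a_5 = 1·7 + 2·9 = 25
  a_6 = 1·25 + 2·7 = 39
  a_7 = 1·39 + 2·25 = 89

1,2 ; 89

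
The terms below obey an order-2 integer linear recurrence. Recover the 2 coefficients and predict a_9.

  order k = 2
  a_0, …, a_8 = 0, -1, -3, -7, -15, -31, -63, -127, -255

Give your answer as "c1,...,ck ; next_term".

  a_2 = 3·-1 + -2·0 = -3
  a_3 = 3·-3 + -2·-1 = -7
  a_4 = 3·-7 + -2·-3 = -15
  a_5 = 3·-15 + -2·-7 = -31
  a_6 = 3·-31 + -2·-15 = -63
  a_7 = 3·-63 + -2·-31 = -127
  a_8 = 3·-127 + -2·-63 = -255
  a_9 = 3·-255 + -2·-127 = -511

3,-2 ; -511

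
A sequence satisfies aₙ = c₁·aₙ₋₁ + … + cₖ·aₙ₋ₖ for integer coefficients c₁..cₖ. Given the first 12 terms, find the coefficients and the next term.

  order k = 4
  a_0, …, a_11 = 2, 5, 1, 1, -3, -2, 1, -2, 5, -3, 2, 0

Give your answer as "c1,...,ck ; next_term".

  a_4 = -1·1 + 0·1 + 0·5 + -1·2 = -3
  a_5 = -1·-3 + 0·1 + 0·1 + -1·5 = -2
  a_6 = -1·-2 + 0·-3 + 0·1 + -1·1 = 1
  a_7 = -1·1 + 0·-2 + 0·-3 + -1·1 = -2
  a_8 = -1·-2 + 0·1 + 0·-2 + -1·-3 = 5
  a_9 = -1·5 + 0·-2 + 0·1 + -1·-2 = -3
  a_10 = -1·-3 + 0·5 + 0·-2 + -1·1 = 2
  a_11 = -1·2 + 0·-3 + 0·5 + -1·-2 = 0
  a_12 = -1·0 + 0·2 + 0·-3 + -1·5 = -5

-1,0,0,-1 ; -5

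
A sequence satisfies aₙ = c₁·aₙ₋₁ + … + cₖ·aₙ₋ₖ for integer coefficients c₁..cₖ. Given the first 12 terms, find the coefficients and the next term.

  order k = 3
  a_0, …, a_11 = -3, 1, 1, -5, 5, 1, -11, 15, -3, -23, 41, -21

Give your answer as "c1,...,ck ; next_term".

-1,-1,1 ; -43

  a_3 = -1·1 + -1·1 + 1·-3 = -5
  a_4 = -1·-5 + -1·1 + 1·1 = 5
  a_5 = -1·5 + -1·-5 + 1·1 = 1
  a_6 = -1·1 + -1·5 + 1·-5 = -11
  a_7 = -1·-11 + -1·1 + 1·5 = 15
  a_8 = -1·15 + -1·-11 + 1·1 = -3
  a_9 = -1·-3 + -1·15 + 1·-11 = -23
  a_10 = -1·-23 + -1·-3 + 1·15 = 41
  a_11 = -1·41 + -1·-23 + 1·-3 = -21
  a_12 = -1·-21 + -1·41 + 1·-23 = -43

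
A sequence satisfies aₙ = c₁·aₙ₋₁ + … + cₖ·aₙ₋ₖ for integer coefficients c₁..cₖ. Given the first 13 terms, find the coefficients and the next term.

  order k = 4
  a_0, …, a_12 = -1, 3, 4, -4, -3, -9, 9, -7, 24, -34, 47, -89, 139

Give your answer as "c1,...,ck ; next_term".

0,1,-2,1 ; -217

  a_4 = 0·-4 + 1·4 + -2·3 + 1·-1 = -3
  a_5 = 0·-3 + 1·-4 + -2·4 + 1·3 = -9
  a_6 = 0·-9 + 1·-3 + -2·-4 + 1·4 = 9
  a_7 = 0·9 + 1·-9 + -2·-3 + 1·-4 = -7
  a_8 = 0·-7 + 1·9 + -2·-9 + 1·-3 = 24
  a_9 = 0·24 + 1·-7 + -2·9 + 1·-9 = -34
  a_10 = 0·-34 + 1·24 + -2·-7 + 1·9 = 47
  a_11 = 0·47 + 1·-34 + -2·24 + 1·-7 = -89
  a_12 = 0·-89 + 1·47 + -2·-34 + 1·24 = 139
  a_13 = 0·139 + 1·-89 + -2·47 + 1·-34 = -217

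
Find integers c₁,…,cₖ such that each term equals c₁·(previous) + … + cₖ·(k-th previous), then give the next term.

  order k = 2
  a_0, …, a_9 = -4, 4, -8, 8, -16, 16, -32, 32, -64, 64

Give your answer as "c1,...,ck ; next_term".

  a_2 = 0·4 + 2·-4 = -8
  a_3 = 0·-8 + 2·4 = 8
  a_4 = 0·8 + 2·-8 = -16
  a_5 = 0·-16 + 2·8 = 16
  a_6 = 0·16 + 2·-16 = -32
  a_7 = 0·-32 + 2·16 = 32
  a_8 = 0·32 + 2·-32 = -64
  a_9 = 0·-64 + 2·32 = 64
  a_10 = 0·64 + 2·-64 = -128

0,2 ; -128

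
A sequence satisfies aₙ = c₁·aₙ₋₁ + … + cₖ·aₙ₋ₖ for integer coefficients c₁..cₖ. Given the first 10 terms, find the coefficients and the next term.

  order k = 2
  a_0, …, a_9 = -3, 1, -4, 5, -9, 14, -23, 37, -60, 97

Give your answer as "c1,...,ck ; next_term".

-1,1 ; -157

  a_2 = -1·1 + 1·-3 = -4
  a_3 = -1·-4 + 1·1 = 5
  a_4 = -1·5 + 1·-4 = -9
  a_5 = -1·-9 + 1·5 = 14
  a_6 = -1·14 + 1·-9 = -23
  a_7 = -1·-23 + 1·14 = 37
  a_8 = -1·37 + 1·-23 = -60
  a_9 = -1·-60 + 1·37 = 97
  a_10 = -1·97 + 1·-60 = -157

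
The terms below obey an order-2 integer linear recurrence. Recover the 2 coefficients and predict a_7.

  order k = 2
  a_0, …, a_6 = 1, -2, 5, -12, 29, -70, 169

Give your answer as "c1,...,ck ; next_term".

-2,1 ; -408

  a_2 = -2·-2 + 1·1 = 5
  a_3 = -2·5 + 1·-2 = -12
  a_4 = -2·-12 + 1·5 = 29
  a_5 = -2·29 + 1·-12 = -70
  a_6 = -2·-70 + 1·29 = 169
  a_7 = -2·169 + 1·-70 = -408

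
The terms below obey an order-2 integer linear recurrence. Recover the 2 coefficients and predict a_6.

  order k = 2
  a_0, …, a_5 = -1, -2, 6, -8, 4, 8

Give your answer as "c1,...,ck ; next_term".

  a_2 = -2·-2 + -2·-1 = 6
  a_3 = -2·6 + -2·-2 = -8
  a_4 = -2·-8 + -2·6 = 4
  a_5 = -2·4 + -2·-8 = 8
  a_6 = -2·8 + -2·4 = -24

-2,-2 ; -24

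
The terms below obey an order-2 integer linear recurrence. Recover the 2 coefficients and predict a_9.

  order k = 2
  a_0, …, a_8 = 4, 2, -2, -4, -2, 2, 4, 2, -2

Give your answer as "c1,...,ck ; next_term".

1,-1 ; -4

  a_2 = 1·2 + -1·4 = -2
  a_3 = 1·-2 + -1·2 = -4
  a_4 = 1·-4 + -1·-2 = -2
  a_5 = 1·-2 + -1·-4 = 2
  a_6 = 1·2 + -1·-2 = 4
  a_7 = 1·4 + -1·2 = 2
  a_8 = 1·2 + -1·4 = -2
  a_9 = 1·-2 + -1·2 = -4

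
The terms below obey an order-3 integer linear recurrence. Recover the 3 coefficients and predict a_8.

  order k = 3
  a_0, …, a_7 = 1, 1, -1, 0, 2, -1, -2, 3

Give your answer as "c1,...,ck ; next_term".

0,-1,1 ; 1

  a_3 = 0·-1 + -1·1 + 1·1 = 0
  a_4 = 0·0 + -1·-1 + 1·1 = 2
  a_5 = 0·2 + -1·0 + 1·-1 = -1
  a_6 = 0·-1 + -1·2 + 1·0 = -2
  a_7 = 0·-2 + -1·-1 + 1·2 = 3
  a_8 = 0·3 + -1·-2 + 1·-1 = 1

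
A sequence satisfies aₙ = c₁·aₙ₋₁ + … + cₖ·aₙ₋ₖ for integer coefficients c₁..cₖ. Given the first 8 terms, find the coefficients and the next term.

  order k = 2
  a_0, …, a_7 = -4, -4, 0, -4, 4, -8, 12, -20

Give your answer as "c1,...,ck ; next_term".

-1,1 ; 32

  a_2 = -1·-4 + 1·-4 = 0
  a_3 = -1·0 + 1·-4 = -4
  a_4 = -1·-4 + 1·0 = 4
  a_5 = -1·4 + 1·-4 = -8
  a_6 = -1·-8 + 1·4 = 12
  a_7 = -1·12 + 1·-8 = -20
  a_8 = -1·-20 + 1·12 = 32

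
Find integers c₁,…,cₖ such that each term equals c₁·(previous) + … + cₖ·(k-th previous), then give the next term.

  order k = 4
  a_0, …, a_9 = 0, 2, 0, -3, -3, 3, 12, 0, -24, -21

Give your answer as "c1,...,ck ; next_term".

  a_4 = -1·-3 + -2·0 + -3·2 + -3·0 = -3
  a_5 = -1·-3 + -2·-3 + -3·0 + -3·2 = 3
  a_6 = -1·3 + -2·-3 + -3·-3 + -3·0 = 12
  a_7 = -1·12 + -2·3 + -3·-3 + -3·-3 = 0
  a_8 = -1·0 + -2·12 + -3·3 + -3·-3 = -24
  a_9 = -1·-24 + -2·0 + -3·12 + -3·3 = -21
  a_10 = -1·-21 + -2·-24 + -3·0 + -3·12 = 33

-1,-2,-3,-3 ; 33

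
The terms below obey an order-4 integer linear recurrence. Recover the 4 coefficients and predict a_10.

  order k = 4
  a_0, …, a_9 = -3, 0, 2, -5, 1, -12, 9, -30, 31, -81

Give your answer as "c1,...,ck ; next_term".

  a_4 = 0·-5 + 2·2 + -1·0 + 1·-3 = 1
  a_5 = 0·1 + 2·-5 + -1·2 + 1·0 = -12
  a_6 = 0·-12 + 2·1 + -1·-5 + 1·2 = 9
  a_7 = 0·9 + 2·-12 + -1·1 + 1·-5 = -30
  a_8 = 0·-30 + 2·9 + -1·-12 + 1·1 = 31
  a_9 = 0·31 + 2·-30 + -1·9 + 1·-12 = -81
  a_10 = 0·-81 + 2·31 + -1·-30 + 1·9 = 101

0,2,-1,1 ; 101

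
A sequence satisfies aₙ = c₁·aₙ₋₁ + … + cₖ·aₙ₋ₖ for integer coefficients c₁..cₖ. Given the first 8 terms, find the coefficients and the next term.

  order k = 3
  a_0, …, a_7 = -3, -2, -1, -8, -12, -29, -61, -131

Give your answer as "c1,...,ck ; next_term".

1,2,1 ; -282

  a_3 = 1·-1 + 2·-2 + 1·-3 = -8
  a_4 = 1·-8 + 2·-1 + 1·-2 = -12
  a_5 = 1·-12 + 2·-8 + 1·-1 = -29
  a_6 = 1·-29 + 2·-12 + 1·-8 = -61
  a_7 = 1·-61 + 2·-29 + 1·-12 = -131
  a_8 = 1·-131 + 2·-61 + 1·-29 = -282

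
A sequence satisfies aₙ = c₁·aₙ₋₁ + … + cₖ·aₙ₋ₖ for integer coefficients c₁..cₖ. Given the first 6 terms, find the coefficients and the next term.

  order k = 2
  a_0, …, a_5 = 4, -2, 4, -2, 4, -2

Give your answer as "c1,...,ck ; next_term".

0,1 ; 4

  a_2 = 0·-2 + 1·4 = 4
  a_3 = 0·4 + 1·-2 = -2
  a_4 = 0·-2 + 1·4 = 4
  a_5 = 0·4 + 1·-2 = -2
  a_6 = 0·-2 + 1·4 = 4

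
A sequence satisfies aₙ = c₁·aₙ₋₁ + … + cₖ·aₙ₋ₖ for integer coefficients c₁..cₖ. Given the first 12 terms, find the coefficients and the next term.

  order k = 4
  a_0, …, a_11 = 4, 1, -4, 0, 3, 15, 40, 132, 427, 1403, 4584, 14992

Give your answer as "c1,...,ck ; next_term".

  a_4 = 3·0 + 1·-4 + -1·1 + 2·4 = 3
  a_5 = 3·3 + 1·0 + -1·-4 + 2·1 = 15
  a_6 = 3·15 + 1·3 + -1·0 + 2·-4 = 40
  a_7 = 3·40 + 1·15 + -1·3 + 2·0 = 132
  a_8 = 3·132 + 1·40 + -1·15 + 2·3 = 427
  a_9 = 3·427 + 1·132 + -1·40 + 2·15 = 1403
  a_10 = 3·1403 + 1·427 + -1·132 + 2·40 = 4584
  a_11 = 3·4584 + 1·1403 + -1·427 + 2·132 = 14992
  a_12 = 3·14992 + 1·4584 + -1·1403 + 2·427 = 49011

3,1,-1,2 ; 49011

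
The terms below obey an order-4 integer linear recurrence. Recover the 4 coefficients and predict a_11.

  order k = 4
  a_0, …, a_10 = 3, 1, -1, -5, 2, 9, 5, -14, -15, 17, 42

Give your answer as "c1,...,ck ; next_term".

1,-1,0,2 ; -3

  a_4 = 1·-5 + -1·-1 + 0·1 + 2·3 = 2
  a_5 = 1·2 + -1·-5 + 0·-1 + 2·1 = 9
  a_6 = 1·9 + -1·2 + 0·-5 + 2·-1 = 5
  a_7 = 1·5 + -1·9 + 0·2 + 2·-5 = -14
  a_8 = 1·-14 + -1·5 + 0·9 + 2·2 = -15
  a_9 = 1·-15 + -1·-14 + 0·5 + 2·9 = 17
  a_10 = 1·17 + -1·-15 + 0·-14 + 2·5 = 42
  a_11 = 1·42 + -1·17 + 0·-15 + 2·-14 = -3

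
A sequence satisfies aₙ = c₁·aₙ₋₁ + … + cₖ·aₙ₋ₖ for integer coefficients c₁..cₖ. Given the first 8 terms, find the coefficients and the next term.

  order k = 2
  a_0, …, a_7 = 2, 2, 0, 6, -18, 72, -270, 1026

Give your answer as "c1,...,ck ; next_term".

-3,3 ; -3888

  a_2 = -3·2 + 3·2 = 0
  a_3 = -3·0 + 3·2 = 6
  a_4 = -3·6 + 3·0 = -18
  a_5 = -3·-18 + 3·6 = 72
  a_6 = -3·72 + 3·-18 = -270
  a_7 = -3·-270 + 3·72 = 1026
  a_8 = -3·1026 + 3·-270 = -3888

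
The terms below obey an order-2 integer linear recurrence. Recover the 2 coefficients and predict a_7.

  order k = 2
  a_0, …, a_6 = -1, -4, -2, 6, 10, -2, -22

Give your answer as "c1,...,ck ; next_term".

  a_2 = 1·-4 + -2·-1 = -2
  a_3 = 1·-2 + -2·-4 = 6
  a_4 = 1·6 + -2·-2 = 10
  a_5 = 1·10 + -2·6 = -2
  a_6 = 1·-2 + -2·10 = -22
  a_7 = 1·-22 + -2·-2 = -18

1,-2 ; -18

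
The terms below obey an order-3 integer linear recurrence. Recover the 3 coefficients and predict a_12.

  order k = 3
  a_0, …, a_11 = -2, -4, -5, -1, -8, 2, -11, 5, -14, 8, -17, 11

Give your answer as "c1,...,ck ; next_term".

  a_3 = -1·-5 + 1·-4 + 1·-2 = -1
  a_4 = -1·-1 + 1·-5 + 1·-4 = -8
  a_5 = -1·-8 + 1·-1 + 1·-5 = 2
  a_6 = -1·2 + 1·-8 + 1·-1 = -11
  a_7 = -1·-11 + 1·2 + 1·-8 = 5
  a_8 = -1·5 + 1·-11 + 1·2 = -14
  a_9 = -1·-14 + 1·5 + 1·-11 = 8
  a_10 = -1·8 + 1·-14 + 1·5 = -17
  a_11 = -1·-17 + 1·8 + 1·-14 = 11
  a_12 = -1·11 + 1·-17 + 1·8 = -20

-1,1,1 ; -20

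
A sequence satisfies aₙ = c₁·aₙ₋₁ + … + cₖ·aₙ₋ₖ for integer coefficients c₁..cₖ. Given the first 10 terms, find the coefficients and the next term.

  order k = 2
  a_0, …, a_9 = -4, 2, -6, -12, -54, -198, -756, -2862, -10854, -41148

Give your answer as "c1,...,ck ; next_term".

3,3 ; -156006

  a_2 = 3·2 + 3·-4 = -6
  a_3 = 3·-6 + 3·2 = -12
  a_4 = 3·-12 + 3·-6 = -54
  a_5 = 3·-54 + 3·-12 = -198
  a_6 = 3·-198 + 3·-54 = -756
  a_7 = 3·-756 + 3·-198 = -2862
  a_8 = 3·-2862 + 3·-756 = -10854
  a_9 = 3·-10854 + 3·-2862 = -41148
  a_10 = 3·-41148 + 3·-10854 = -156006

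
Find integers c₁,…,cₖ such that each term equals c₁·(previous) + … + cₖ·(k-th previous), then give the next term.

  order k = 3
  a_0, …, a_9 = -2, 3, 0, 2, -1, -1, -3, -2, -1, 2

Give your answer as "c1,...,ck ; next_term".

  a_3 = 1·0 + 0·3 + -1·-2 = 2
  a_4 = 1·2 + 0·0 + -1·3 = -1
  a_5 = 1·-1 + 0·2 + -1·0 = -1
  a_6 = 1·-1 + 0·-1 + -1·2 = -3
  a_7 = 1·-3 + 0·-1 + -1·-1 = -2
  a_8 = 1·-2 + 0·-3 + -1·-1 = -1
  a_9 = 1·-1 + 0·-2 + -1·-3 = 2
  a_10 = 1·2 + 0·-1 + -1·-2 = 4

1,0,-1 ; 4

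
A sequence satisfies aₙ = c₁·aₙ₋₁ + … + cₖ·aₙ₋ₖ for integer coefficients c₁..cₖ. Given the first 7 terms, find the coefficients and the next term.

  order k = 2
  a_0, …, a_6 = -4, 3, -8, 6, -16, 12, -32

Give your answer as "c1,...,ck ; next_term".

  a_2 = 0·3 + 2·-4 = -8
  a_3 = 0·-8 + 2·3 = 6
  a_4 = 0·6 + 2·-8 = -16
  a_5 = 0·-16 + 2·6 = 12
  a_6 = 0·12 + 2·-16 = -32
  a_7 = 0·-32 + 2·12 = 24

0,2 ; 24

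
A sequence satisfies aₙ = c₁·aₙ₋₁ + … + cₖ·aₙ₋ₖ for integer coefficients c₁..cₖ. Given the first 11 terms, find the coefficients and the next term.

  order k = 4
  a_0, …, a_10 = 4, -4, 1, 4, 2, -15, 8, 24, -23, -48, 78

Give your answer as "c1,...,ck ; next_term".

-1,-2,-1,1 ; 65

  a_4 = -1·4 + -2·1 + -1·-4 + 1·4 = 2
  a_5 = -1·2 + -2·4 + -1·1 + 1·-4 = -15
  a_6 = -1·-15 + -2·2 + -1·4 + 1·1 = 8
  a_7 = -1·8 + -2·-15 + -1·2 + 1·4 = 24
  a_8 = -1·24 + -2·8 + -1·-15 + 1·2 = -23
  a_9 = -1·-23 + -2·24 + -1·8 + 1·-15 = -48
  a_10 = -1·-48 + -2·-23 + -1·24 + 1·8 = 78
  a_11 = -1·78 + -2·-48 + -1·-23 + 1·24 = 65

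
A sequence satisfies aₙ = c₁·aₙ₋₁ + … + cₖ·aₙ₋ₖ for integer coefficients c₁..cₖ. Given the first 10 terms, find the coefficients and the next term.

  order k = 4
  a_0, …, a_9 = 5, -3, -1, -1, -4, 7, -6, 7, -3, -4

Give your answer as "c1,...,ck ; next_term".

  a_4 = -1·-1 + 0·-1 + 0·-3 + -1·5 = -4
  a_5 = -1·-4 + 0·-1 + 0·-1 + -1·-3 = 7
  a_6 = -1·7 + 0·-4 + 0·-1 + -1·-1 = -6
  a_7 = -1·-6 + 0·7 + 0·-4 + -1·-1 = 7
  a_8 = -1·7 + 0·-6 + 0·7 + -1·-4 = -3
  a_9 = -1·-3 + 0·7 + 0·-6 + -1·7 = -4
  a_10 = -1·-4 + 0·-3 + 0·7 + -1·-6 = 10

-1,0,0,-1 ; 10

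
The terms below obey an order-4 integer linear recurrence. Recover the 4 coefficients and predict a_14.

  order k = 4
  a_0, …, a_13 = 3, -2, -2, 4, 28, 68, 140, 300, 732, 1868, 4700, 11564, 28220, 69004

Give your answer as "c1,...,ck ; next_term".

  a_4 = 3·4 + -2·-2 + 0·-2 + 4·3 = 28
  a_5 = 3·28 + -2·4 + 0·-2 + 4·-2 = 68
  a_6 = 3·68 + -2·28 + 0·4 + 4·-2 = 140
  a_7 = 3·140 + -2·68 + 0·28 + 4·4 = 300
  a_8 = 3·300 + -2·140 + 0·68 + 4·28 = 732
  a_9 = 3·732 + -2·300 + 0·140 + 4·68 = 1868
  a_10 = 3·1868 + -2·732 + 0·300 + 4·140 = 4700
  a_11 = 3·4700 + -2·1868 + 0·732 + 4·300 = 11564
  a_12 = 3·11564 + -2·4700 + 0·1868 + 4·732 = 28220
  a_13 = 3·28220 + -2·11564 + 0·4700 + 4·1868 = 69004
  a_14 = 3·69004 + -2·28220 + 0·11564 + 4·4700 = 169372

3,-2,0,4 ; 169372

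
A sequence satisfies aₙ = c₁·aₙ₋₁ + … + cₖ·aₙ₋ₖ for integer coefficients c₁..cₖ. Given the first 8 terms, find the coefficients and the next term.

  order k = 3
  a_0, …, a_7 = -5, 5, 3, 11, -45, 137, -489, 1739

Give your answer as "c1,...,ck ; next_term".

  a_3 = -3·3 + 1·5 + -3·-5 = 11
  a_4 = -3·11 + 1·3 + -3·5 = -45
  a_5 = -3·-45 + 1·11 + -3·3 = 137
  a_6 = -3·137 + 1·-45 + -3·11 = -489
  a_7 = -3·-489 + 1·137 + -3·-45 = 1739
  a_8 = -3·1739 + 1·-489 + -3·137 = -6117

-3,1,-3 ; -6117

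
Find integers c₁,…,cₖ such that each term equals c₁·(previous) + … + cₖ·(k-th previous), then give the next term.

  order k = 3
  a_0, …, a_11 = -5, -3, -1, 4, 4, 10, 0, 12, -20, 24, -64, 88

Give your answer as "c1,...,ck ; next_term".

0,2,-2 ; -176

  a_3 = 0·-1 + 2·-3 + -2·-5 = 4
  a_4 = 0·4 + 2·-1 + -2·-3 = 4
  a_5 = 0·4 + 2·4 + -2·-1 = 10
  a_6 = 0·10 + 2·4 + -2·4 = 0
  a_7 = 0·0 + 2·10 + -2·4 = 12
  a_8 = 0·12 + 2·0 + -2·10 = -20
  a_9 = 0·-20 + 2·12 + -2·0 = 24
  a_10 = 0·24 + 2·-20 + -2·12 = -64
  a_11 = 0·-64 + 2·24 + -2·-20 = 88
  a_12 = 0·88 + 2·-64 + -2·24 = -176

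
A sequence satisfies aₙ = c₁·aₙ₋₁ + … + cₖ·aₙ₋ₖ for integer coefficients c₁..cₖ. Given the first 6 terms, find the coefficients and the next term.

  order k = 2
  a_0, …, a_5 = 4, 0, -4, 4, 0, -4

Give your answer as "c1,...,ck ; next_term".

-1,-1 ; 4

  a_2 = -1·0 + -1·4 = -4
  a_3 = -1·-4 + -1·0 = 4
  a_4 = -1·4 + -1·-4 = 0
  a_5 = -1·0 + -1·4 = -4
  a_6 = -1·-4 + -1·0 = 4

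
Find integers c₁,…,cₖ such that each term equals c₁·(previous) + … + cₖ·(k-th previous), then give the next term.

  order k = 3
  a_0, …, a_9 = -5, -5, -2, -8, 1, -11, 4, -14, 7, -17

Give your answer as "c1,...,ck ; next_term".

-1,1,1 ; 10

  a_3 = -1·-2 + 1·-5 + 1·-5 = -8
  a_4 = -1·-8 + 1·-2 + 1·-5 = 1
  a_5 = -1·1 + 1·-8 + 1·-2 = -11
  a_6 = -1·-11 + 1·1 + 1·-8 = 4
  a_7 = -1·4 + 1·-11 + 1·1 = -14
  a_8 = -1·-14 + 1·4 + 1·-11 = 7
  a_9 = -1·7 + 1·-14 + 1·4 = -17
  a_10 = -1·-17 + 1·7 + 1·-14 = 10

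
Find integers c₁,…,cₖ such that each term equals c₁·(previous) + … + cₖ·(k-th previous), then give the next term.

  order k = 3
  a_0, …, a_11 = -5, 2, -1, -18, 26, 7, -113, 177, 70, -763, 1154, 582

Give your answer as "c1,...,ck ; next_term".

-1,-2,3 ; -5179

  a_3 = -1·-1 + -2·2 + 3·-5 = -18
  a_4 = -1·-18 + -2·-1 + 3·2 = 26
  a_5 = -1·26 + -2·-18 + 3·-1 = 7
  a_6 = -1·7 + -2·26 + 3·-18 = -113
  a_7 = -1·-113 + -2·7 + 3·26 = 177
  a_8 = -1·177 + -2·-113 + 3·7 = 70
  a_9 = -1·70 + -2·177 + 3·-113 = -763
  a_10 = -1·-763 + -2·70 + 3·177 = 1154
  a_11 = -1·1154 + -2·-763 + 3·70 = 582
  a_12 = -1·582 + -2·1154 + 3·-763 = -5179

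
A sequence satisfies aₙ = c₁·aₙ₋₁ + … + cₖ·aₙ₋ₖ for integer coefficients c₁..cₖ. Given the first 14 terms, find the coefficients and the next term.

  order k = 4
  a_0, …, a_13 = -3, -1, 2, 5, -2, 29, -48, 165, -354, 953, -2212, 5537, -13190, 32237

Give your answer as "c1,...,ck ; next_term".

-2,3,4,-2 ; -77472

  a_4 = -2·5 + 3·2 + 4·-1 + -2·-3 = -2
  a_5 = -2·-2 + 3·5 + 4·2 + -2·-1 = 29
  a_6 = -2·29 + 3·-2 + 4·5 + -2·2 = -48
  a_7 = -2·-48 + 3·29 + 4·-2 + -2·5 = 165
  a_8 = -2·165 + 3·-48 + 4·29 + -2·-2 = -354
  a_9 = -2·-354 + 3·165 + 4·-48 + -2·29 = 953
  a_10 = -2·953 + 3·-354 + 4·165 + -2·-48 = -2212
  a_11 = -2·-2212 + 3·953 + 4·-354 + -2·165 = 5537
  a_12 = -2·5537 + 3·-2212 + 4·953 + -2·-354 = -13190
  a_13 = -2·-13190 + 3·5537 + 4·-2212 + -2·953 = 32237
  a_14 = -2·32237 + 3·-13190 + 4·5537 + -2·-2212 = -77472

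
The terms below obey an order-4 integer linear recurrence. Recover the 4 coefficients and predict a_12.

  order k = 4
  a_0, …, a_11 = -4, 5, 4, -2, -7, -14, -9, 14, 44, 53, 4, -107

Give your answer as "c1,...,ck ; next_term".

  a_4 = 1·-2 + -1·4 + -1·5 + -1·-4 = -7
  a_5 = 1·-7 + -1·-2 + -1·4 + -1·5 = -14
  a_6 = 1·-14 + -1·-7 + -1·-2 + -1·4 = -9
  a_7 = 1·-9 + -1·-14 + -1·-7 + -1·-2 = 14
  a_8 = 1·14 + -1·-9 + -1·-14 + -1·-7 = 44
  a_9 = 1·44 + -1·14 + -1·-9 + -1·-14 = 53
  a_10 = 1·53 + -1·44 + -1·14 + -1·-9 = 4
  a_11 = 1·4 + -1·53 + -1·44 + -1·14 = -107
  a_12 = 1·-107 + -1·4 + -1·53 + -1·44 = -208

1,-1,-1,-1 ; -208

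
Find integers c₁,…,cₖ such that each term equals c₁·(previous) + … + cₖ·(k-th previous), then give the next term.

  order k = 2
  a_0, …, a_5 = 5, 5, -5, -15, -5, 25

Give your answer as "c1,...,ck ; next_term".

1,-2 ; 35

  a_2 = 1·5 + -2·5 = -5
  a_3 = 1·-5 + -2·5 = -15
  a_4 = 1·-15 + -2·-5 = -5
  a_5 = 1·-5 + -2·-15 = 25
  a_6 = 1·25 + -2·-5 = 35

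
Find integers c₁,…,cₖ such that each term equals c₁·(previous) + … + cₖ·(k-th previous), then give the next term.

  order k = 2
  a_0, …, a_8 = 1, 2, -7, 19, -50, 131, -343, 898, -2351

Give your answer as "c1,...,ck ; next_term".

-3,-1 ; 6155

  a_2 = -3·2 + -1·1 = -7
  a_3 = -3·-7 + -1·2 = 19
  a_4 = -3·19 + -1·-7 = -50
  a_5 = -3·-50 + -1·19 = 131
  a_6 = -3·131 + -1·-50 = -343
  a_7 = -3·-343 + -1·131 = 898
  a_8 = -3·898 + -1·-343 = -2351
  a_9 = -3·-2351 + -1·898 = 6155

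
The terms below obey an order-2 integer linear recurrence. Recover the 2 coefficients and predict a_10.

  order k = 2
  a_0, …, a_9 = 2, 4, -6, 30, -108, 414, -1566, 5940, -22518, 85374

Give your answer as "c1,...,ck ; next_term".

-3,3 ; -323676

  a_2 = -3·4 + 3·2 = -6
  a_3 = -3·-6 + 3·4 = 30
  a_4 = -3·30 + 3·-6 = -108
  a_5 = -3·-108 + 3·30 = 414
  a_6 = -3·414 + 3·-108 = -1566
  a_7 = -3·-1566 + 3·414 = 5940
  a_8 = -3·5940 + 3·-1566 = -22518
  a_9 = -3·-22518 + 3·5940 = 85374
  a_10 = -3·85374 + 3·-22518 = -323676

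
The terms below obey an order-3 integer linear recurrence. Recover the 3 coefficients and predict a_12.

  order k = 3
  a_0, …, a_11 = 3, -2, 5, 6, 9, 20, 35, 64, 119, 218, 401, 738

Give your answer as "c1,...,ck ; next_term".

1,1,1 ; 1357

  a_3 = 1·5 + 1·-2 + 1·3 = 6
  a_4 = 1·6 + 1·5 + 1·-2 = 9
  a_5 = 1·9 + 1·6 + 1·5 = 20
  a_6 = 1·20 + 1·9 + 1·6 = 35
  a_7 = 1·35 + 1·20 + 1·9 = 64
  a_8 = 1·64 + 1·35 + 1·20 = 119
  a_9 = 1·119 + 1·64 + 1·35 = 218
  a_10 = 1·218 + 1·119 + 1·64 = 401
  a_11 = 1·401 + 1·218 + 1·119 = 738
  a_12 = 1·738 + 1·401 + 1·218 = 1357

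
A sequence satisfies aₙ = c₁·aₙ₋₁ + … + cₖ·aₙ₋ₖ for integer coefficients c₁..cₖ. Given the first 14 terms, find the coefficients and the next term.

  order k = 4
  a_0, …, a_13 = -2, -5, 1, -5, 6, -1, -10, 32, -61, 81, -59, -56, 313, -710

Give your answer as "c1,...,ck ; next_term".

  a_4 = -2·-5 + -1·1 + 1·-5 + -1·-2 = 6
  a_5 = -2·6 + -1·-5 + 1·1 + -1·-5 = -1
  a_6 = -2·-1 + -1·6 + 1·-5 + -1·1 = -10
  a_7 = -2·-10 + -1·-1 + 1·6 + -1·-5 = 32
  a_8 = -2·32 + -1·-10 + 1·-1 + -1·6 = -61
  a_9 = -2·-61 + -1·32 + 1·-10 + -1·-1 = 81
  a_10 = -2·81 + -1·-61 + 1·32 + -1·-10 = -59
  a_11 = -2·-59 + -1·81 + 1·-61 + -1·32 = -56
  a_12 = -2·-56 + -1·-59 + 1·81 + -1·-61 = 313
  a_13 = -2·313 + -1·-56 + 1·-59 + -1·81 = -710
  a_14 = -2·-710 + -1·313 + 1·-56 + -1·-59 = 1110

-2,-1,1,-1 ; 1110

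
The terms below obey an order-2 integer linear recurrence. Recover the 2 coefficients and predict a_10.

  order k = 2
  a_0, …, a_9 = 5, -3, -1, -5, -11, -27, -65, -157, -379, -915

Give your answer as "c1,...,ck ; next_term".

  a_2 = 2·-3 + 1·5 = -1
  a_3 = 2·-1 + 1·-3 = -5
  a_4 = 2·-5 + 1·-1 = -11
  a_5 = 2·-11 + 1·-5 = -27
  a_6 = 2·-27 + 1·-11 = -65
  a_7 = 2·-65 + 1·-27 = -157
  a_8 = 2·-157 + 1·-65 = -379
  a_9 = 2·-379 + 1·-157 = -915
  a_10 = 2·-915 + 1·-379 = -2209

2,1 ; -2209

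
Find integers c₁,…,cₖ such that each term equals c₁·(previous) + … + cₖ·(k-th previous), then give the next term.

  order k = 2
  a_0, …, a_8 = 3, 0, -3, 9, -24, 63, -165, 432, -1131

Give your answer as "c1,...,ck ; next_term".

-3,-1 ; 2961

  a_2 = -3·0 + -1·3 = -3
  a_3 = -3·-3 + -1·0 = 9
  a_4 = -3·9 + -1·-3 = -24
  a_5 = -3·-24 + -1·9 = 63
  a_6 = -3·63 + -1·-24 = -165
  a_7 = -3·-165 + -1·63 = 432
  a_8 = -3·432 + -1·-165 = -1131
  a_9 = -3·-1131 + -1·432 = 2961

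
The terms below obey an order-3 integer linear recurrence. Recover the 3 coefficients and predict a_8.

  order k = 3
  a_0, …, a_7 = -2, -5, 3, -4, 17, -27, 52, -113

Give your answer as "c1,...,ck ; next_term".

  a_3 = -1·3 + 1·-5 + -2·-2 = -4
  a_4 = -1·-4 + 1·3 + -2·-5 = 17
  a_5 = -1·17 + 1·-4 + -2·3 = -27
  a_6 = -1·-27 + 1·17 + -2·-4 = 52
  a_7 = -1·52 + 1·-27 + -2·17 = -113
  a_8 = -1·-113 + 1·52 + -2·-27 = 219

-1,1,-2 ; 219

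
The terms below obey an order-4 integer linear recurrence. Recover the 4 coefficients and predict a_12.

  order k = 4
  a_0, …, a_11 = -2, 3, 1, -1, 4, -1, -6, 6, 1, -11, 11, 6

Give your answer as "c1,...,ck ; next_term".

  a_4 = 0·-1 + -1·1 + 1·3 + -1·-2 = 4
  a_5 = 0·4 + -1·-1 + 1·1 + -1·3 = -1
  a_6 = 0·-1 + -1·4 + 1·-1 + -1·1 = -6
  a_7 = 0·-6 + -1·-1 + 1·4 + -1·-1 = 6
  a_8 = 0·6 + -1·-6 + 1·-1 + -1·4 = 1
  a_9 = 0·1 + -1·6 + 1·-6 + -1·-1 = -11
  a_10 = 0·-11 + -1·1 + 1·6 + -1·-6 = 11
  a_11 = 0·11 + -1·-11 + 1·1 + -1·6 = 6
  a_12 = 0·6 + -1·11 + 1·-11 + -1·1 = -23

0,-1,1,-1 ; -23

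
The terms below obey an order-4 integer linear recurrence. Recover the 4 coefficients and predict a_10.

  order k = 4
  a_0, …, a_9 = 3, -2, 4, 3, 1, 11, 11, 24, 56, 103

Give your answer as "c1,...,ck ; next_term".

2,1,0,-3 ; 229

  a_4 = 2·3 + 1·4 + 0·-2 + -3·3 = 1
  a_5 = 2·1 + 1·3 + 0·4 + -3·-2 = 11
  a_6 = 2·11 + 1·1 + 0·3 + -3·4 = 11
  a_7 = 2·11 + 1·11 + 0·1 + -3·3 = 24
  a_8 = 2·24 + 1·11 + 0·11 + -3·1 = 56
  a_9 = 2·56 + 1·24 + 0·11 + -3·11 = 103
  a_10 = 2·103 + 1·56 + 0·24 + -3·11 = 229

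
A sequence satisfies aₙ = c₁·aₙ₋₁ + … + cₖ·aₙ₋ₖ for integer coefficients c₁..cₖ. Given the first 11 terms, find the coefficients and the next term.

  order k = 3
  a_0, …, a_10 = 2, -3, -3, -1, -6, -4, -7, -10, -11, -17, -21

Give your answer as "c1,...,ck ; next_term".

  a_3 = 0·-3 + 1·-3 + 1·2 = -1
  a_4 = 0·-1 + 1·-3 + 1·-3 = -6
  a_5 = 0·-6 + 1·-1 + 1·-3 = -4
  a_6 = 0·-4 + 1·-6 + 1·-1 = -7
  a_7 = 0·-7 + 1·-4 + 1·-6 = -10
  a_8 = 0·-10 + 1·-7 + 1·-4 = -11
  a_9 = 0·-11 + 1·-10 + 1·-7 = -17
  a_10 = 0·-17 + 1·-11 + 1·-10 = -21
  a_11 = 0·-21 + 1·-17 + 1·-11 = -28

0,1,1 ; -28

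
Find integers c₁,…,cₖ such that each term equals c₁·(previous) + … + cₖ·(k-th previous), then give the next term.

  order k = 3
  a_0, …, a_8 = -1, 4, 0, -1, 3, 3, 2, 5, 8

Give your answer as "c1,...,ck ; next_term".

1,0,1 ; 10

  a_3 = 1·0 + 0·4 + 1·-1 = -1
  a_4 = 1·-1 + 0·0 + 1·4 = 3
  a_5 = 1·3 + 0·-1 + 1·0 = 3
  a_6 = 1·3 + 0·3 + 1·-1 = 2
  a_7 = 1·2 + 0·3 + 1·3 = 5
  a_8 = 1·5 + 0·2 + 1·3 = 8
  a_9 = 1·8 + 0·5 + 1·2 = 10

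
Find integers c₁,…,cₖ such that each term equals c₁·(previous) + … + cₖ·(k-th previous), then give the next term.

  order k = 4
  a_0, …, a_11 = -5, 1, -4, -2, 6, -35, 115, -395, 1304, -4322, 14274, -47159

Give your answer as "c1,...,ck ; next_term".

  a_4 = -3·-2 + 2·-4 + 3·1 + -1·-5 = 6
  a_5 = -3·6 + 2·-2 + 3·-4 + -1·1 = -35
  a_6 = -3·-35 + 2·6 + 3·-2 + -1·-4 = 115
  a_7 = -3·115 + 2·-35 + 3·6 + -1·-2 = -395
  a_8 = -3·-395 + 2·115 + 3·-35 + -1·6 = 1304
  a_9 = -3·1304 + 2·-395 + 3·115 + -1·-35 = -4322
  a_10 = -3·-4322 + 2·1304 + 3·-395 + -1·115 = 14274
  a_11 = -3·14274 + 2·-4322 + 3·1304 + -1·-395 = -47159
  a_12 = -3·-47159 + 2·14274 + 3·-4322 + -1·1304 = 155755

-3,2,3,-1 ; 155755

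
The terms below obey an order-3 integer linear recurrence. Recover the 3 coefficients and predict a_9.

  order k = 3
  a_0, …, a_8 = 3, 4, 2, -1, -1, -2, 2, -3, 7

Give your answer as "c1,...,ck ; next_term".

  a_3 = -1·2 + 1·4 + -1·3 = -1
  a_4 = -1·-1 + 1·2 + -1·4 = -1
  a_5 = -1·-1 + 1·-1 + -1·2 = -2
  a_6 = -1·-2 + 1·-1 + -1·-1 = 2
  a_7 = -1·2 + 1·-2 + -1·-1 = -3
  a_8 = -1·-3 + 1·2 + -1·-2 = 7
  a_9 = -1·7 + 1·-3 + -1·2 = -12

-1,1,-1 ; -12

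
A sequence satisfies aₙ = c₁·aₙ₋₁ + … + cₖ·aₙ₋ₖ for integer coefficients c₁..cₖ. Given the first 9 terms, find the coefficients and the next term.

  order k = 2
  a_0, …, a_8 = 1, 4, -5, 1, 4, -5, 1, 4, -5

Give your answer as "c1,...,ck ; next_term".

  a_2 = -1·4 + -1·1 = -5
  a_3 = -1·-5 + -1·4 = 1
  a_4 = -1·1 + -1·-5 = 4
  a_5 = -1·4 + -1·1 = -5
  a_6 = -1·-5 + -1·4 = 1
  a_7 = -1·1 + -1·-5 = 4
  a_8 = -1·4 + -1·1 = -5
  a_9 = -1·-5 + -1·4 = 1

-1,-1 ; 1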